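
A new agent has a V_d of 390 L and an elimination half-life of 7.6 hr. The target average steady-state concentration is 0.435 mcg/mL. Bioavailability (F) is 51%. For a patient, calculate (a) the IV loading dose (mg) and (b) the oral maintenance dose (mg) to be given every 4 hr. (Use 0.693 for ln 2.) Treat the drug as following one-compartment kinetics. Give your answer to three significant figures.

(a) 170 mg; (b) 121 mg

LD = Vd × C = 390.0 × 0.435 = 169.7 mg
CL = 0.693 × Vd / t½ = 0.693 × 390.0 / 7.6 = 35.56 L/h
D = CL × Css × τ / F = 35.56 × 0.435 × 4 / 0.51 = 121.3 mg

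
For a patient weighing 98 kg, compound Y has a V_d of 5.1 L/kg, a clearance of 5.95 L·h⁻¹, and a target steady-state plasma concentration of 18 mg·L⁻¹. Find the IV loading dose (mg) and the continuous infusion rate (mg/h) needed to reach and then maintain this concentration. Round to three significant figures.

Total Vd = 5.1 × 98 = 499.8 L
LD = Vd · C_target = 499.8 × 18 = 8996 mg
Maintenance: replace elimination → rate = CL × Css = 5.950 × 18 = 107.1 mg/h

(a) 9000 mg; (b) 107 mg/h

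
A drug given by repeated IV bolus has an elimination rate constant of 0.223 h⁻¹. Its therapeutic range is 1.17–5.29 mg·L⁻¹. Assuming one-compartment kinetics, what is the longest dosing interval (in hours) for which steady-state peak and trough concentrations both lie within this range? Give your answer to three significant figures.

Between IV bolus doses, concentration decays as C = C₀·e^(−kτ), so C_peak/C_trough = e^(kτ).
τ_max = ln(C_peak/C_trough) / k = ln(5.29/1.17) / 0.2230 = 1.509 / 0.2230 = 6.767 h

6.77 h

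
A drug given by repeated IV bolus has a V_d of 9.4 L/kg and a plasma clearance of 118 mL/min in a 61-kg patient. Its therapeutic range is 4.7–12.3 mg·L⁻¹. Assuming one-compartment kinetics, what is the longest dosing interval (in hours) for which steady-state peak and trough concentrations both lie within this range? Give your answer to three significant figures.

77.9 h

Total Vd = 9.4 × 61 = 573.4 L
CL = 118 mL/min × 60/1000 = 7.080 L/h
k = CL / Vd = 7.080 / 573.4 = 0.01235 h⁻¹
Between IV bolus doses, concentration decays as C = C₀·e^(−kτ), so C_peak/C_trough = e^(kτ).
τ_max = ln(C_peak/C_trough) / k = ln(12.3/4.7) / 0.01235 = 0.9620 / 0.01235 = 77.89 h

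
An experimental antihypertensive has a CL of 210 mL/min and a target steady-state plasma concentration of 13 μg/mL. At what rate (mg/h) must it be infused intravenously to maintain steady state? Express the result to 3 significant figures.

CL = 210 mL/min × 60/1000 = 12.60 L/h
Rate = CL × Css = 12.60 × 13 = 163.8 mg/h

164 mg/h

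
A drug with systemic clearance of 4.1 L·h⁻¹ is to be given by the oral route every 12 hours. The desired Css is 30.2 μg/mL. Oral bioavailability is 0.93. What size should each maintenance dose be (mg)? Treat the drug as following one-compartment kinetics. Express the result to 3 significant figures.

1600 mg

D = CL × Css × τ / F = 4.100 × 30.2 × 12 / 0.93 = 1598 mg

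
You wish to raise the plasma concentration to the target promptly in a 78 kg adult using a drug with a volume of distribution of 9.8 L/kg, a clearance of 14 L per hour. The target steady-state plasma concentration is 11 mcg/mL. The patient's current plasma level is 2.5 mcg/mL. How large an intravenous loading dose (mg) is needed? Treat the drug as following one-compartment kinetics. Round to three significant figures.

Vd(total) = 78 kg × 9.8 L/kg = 764.4 L
Concentration deficit ΔC = 11 − 2.5 = 8.500 mg/L
LD = Vd × ΔC = 764.4 × 8.500 = 6497 mg

6500 mg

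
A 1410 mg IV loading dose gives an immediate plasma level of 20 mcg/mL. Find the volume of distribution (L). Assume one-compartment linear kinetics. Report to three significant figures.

Immediately after an IV bolus, C₀ = Dose / Vd, so Vd = Dose / C₀.
Vd = 1410 / 20 = 70.50 L

70.5 L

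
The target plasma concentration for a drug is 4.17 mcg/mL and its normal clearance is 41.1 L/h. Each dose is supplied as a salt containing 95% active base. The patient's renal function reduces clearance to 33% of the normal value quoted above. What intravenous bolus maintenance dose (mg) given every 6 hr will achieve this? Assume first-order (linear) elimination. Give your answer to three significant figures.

357 mg

Patient clearance = 0.33 × 41.10 = 13.56 L/h
At steady state, dose per interval replaces the amount cleared in that interval: S·D/τ = CL·Css.
D = CL × Css × τ / S = 13.56 × 4.17 × 6 / 0.95 = 357.1 mg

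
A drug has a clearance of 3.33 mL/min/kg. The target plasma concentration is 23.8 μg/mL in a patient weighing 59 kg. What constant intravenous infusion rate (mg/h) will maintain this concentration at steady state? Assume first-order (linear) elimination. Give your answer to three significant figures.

281 mg/h

CL = 3.33 mL/min/kg × 59 kg = 196.5 mL/min = 196.5 × 60/1000 = 11.79 L/h
At steady state, infusion rate equals elimination rate: rate in = CL × Css.
R₀ = 11.79 × 23.8 = 280.6 mg/h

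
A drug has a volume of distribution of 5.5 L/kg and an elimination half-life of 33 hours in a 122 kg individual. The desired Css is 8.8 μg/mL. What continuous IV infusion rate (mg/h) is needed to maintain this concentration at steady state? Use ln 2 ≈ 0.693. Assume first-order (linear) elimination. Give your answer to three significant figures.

Total Vd = 5.5 × 122 = 671.0 L
k = 0.693/33 = 0.02100 h⁻¹, so CL = k·Vd = 0.02100 × 671.0 = 14.09 L/h
Infusion rate = CL × Css = 14.09 × 8.8 = 124.0 mg/h

124 mg/h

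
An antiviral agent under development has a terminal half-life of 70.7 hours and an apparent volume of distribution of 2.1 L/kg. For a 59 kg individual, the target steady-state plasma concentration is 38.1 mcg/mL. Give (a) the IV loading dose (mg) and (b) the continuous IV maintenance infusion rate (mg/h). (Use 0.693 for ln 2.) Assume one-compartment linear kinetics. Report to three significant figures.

Total Vd = 2.1 × 59 = 123.9 L
LD = Vd × C = 123.9 × 38.1 = 4721 mg
CL = 0.693 × Vd / t½ = 0.693 × 123.9 / 70.7 = 1.214 L/h
Infusion rate = CL × Css = 1.214 × 38.1 = 46.25 mg/h

(a) 4720 mg; (b) 46.3 mg/h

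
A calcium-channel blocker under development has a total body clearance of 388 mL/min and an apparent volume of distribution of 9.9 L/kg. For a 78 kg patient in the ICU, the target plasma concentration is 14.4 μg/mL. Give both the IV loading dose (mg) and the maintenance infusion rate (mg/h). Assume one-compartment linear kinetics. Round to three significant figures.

Vd(total) = 78 kg × 9.9 L/kg = 772.2 L
Loading: fill Vd to C_target → 772.2 L × 14.4 mg/L = 11120 mg
CL = 388 mL/min = 388 × 0.06 = 23.28 L/h
Infusion rate = 23.28 L/h × 14.4 mg/L = 335.2 mg/h

(a) 11100 mg; (b) 335 mg/h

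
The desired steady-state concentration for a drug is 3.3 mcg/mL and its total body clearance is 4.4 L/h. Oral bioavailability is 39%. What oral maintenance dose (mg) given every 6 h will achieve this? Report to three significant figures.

D = CL × Css × τ / F = 4.400 × 3.3 × 6 / 0.39 = 223.4 mg

223 mg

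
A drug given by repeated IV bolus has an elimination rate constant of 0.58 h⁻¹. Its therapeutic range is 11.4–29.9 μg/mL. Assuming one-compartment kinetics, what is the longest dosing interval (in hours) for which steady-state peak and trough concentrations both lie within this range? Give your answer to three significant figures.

Between IV bolus doses, concentration decays as C = C₀·e^(−kτ), so C_peak/C_trough = e^(kτ).
τ_max = ln(C_peak/C_trough) / k = ln(29.9/11.4) / 0.5800 = 0.9642 / 0.5800 = 1.662 h

1.66 h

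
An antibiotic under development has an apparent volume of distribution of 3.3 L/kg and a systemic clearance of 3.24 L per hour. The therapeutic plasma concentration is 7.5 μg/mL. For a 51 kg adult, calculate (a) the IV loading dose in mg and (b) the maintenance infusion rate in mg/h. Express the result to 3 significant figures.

(a) 1260 mg; (b) 24.3 mg/h

Vd = 3.3 L/kg × 51 kg = 168.3 L
Loading dose = Vd × C = 168.3 × 7.5 = 1262 mg
Maintenance: replace elimination → rate = CL × Css = 3.240 × 7.5 = 24.30 mg/h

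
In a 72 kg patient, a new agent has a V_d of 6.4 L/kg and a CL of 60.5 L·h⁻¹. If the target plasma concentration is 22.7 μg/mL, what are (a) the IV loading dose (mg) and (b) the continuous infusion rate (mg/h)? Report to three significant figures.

Vd = 6.4 L/kg × 72 kg = 460.8 L
Loading: fill Vd to C_target → 460.8 L × 22.7 mg/L = 10460 mg
Maintenance: replace elimination → rate = CL × Css = 60.50 × 22.7 = 1373 mg/h

(a) 10500 mg; (b) 1370 mg/h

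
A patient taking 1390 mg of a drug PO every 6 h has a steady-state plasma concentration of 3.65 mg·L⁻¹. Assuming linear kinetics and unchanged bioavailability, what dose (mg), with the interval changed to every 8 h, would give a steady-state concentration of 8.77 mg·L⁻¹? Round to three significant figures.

4450 mg

With linear kinetics, Css is proportional to dose rate (D/τ) at fixed clearance.
D₂ = D₁ × (Css,target / Css,current) × (τ₂/τ₁) = 1390 × (8.77/3.65) × (8/6) = 4453 mg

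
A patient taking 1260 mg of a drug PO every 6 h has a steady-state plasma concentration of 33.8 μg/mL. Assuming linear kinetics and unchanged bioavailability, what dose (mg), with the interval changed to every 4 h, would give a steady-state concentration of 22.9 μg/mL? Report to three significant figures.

569 mg

For first-order elimination, Css ∝ F·D/(CL·τ); F and CL are unchanged, so Css ∝ D/τ.
D₂ = D₁ × (Css,target / Css,current) × (τ₂/τ₁) = 1260 × (22.9/33.8) × (4/6) = 569.1 mg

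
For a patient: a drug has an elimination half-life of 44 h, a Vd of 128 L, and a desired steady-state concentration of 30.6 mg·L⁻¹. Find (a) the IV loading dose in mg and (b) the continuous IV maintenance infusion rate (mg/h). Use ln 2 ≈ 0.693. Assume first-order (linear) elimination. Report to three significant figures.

(a) 3920 mg; (b) 61.7 mg/h

LD = Vd × C = 128.0 × 30.6 = 3917 mg
CL = 0.693 × Vd / t½ = 0.693 × 128.0 / 44 = 2.016 L/h
Infusion rate = CL × Css = 2.016 × 30.6 = 61.69 mg/h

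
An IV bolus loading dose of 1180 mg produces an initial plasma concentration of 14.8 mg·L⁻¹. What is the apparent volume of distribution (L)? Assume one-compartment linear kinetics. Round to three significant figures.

Immediately after an IV bolus, C₀ = Dose / Vd, so Vd = Dose / C₀.
Vd = 1180 / 14.8 = 79.73 L

79.7 L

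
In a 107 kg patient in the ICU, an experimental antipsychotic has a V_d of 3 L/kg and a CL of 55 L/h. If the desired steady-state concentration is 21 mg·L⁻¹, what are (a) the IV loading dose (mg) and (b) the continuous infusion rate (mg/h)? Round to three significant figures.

(a) 6740 mg; (b) 1160 mg/h

Vd(total) = 107 kg × 3 L/kg = 321.0 L
Loading: fill Vd to C_target → 321.0 L × 21 mg/L = 6741 mg
Maintenance infusion rate = CL × Css = 55.00 × 21 = 1155 mg/h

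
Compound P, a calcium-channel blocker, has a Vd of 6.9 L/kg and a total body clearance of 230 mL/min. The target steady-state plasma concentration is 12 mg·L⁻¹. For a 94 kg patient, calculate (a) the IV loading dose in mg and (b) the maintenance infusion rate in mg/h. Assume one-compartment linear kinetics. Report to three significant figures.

Vd = 6.9 L/kg × 94 kg = 648.6 L
LD = Vd · C_target = 648.6 × 12 = 7783 mg
CL = 230 mL/min = 230 × 0.06 = 13.80 L/h
Maintenance infusion rate = CL × Css = 13.80 × 12 = 165.6 mg/h

(a) 7780 mg; (b) 166 mg/h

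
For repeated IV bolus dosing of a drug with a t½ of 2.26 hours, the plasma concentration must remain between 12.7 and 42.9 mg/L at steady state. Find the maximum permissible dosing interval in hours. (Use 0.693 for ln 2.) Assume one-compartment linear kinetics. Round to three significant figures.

k = 0.693 / t½ = 0.693 / 2.26 = 0.3066 h⁻¹
Between IV bolus doses, concentration decays as C = C₀·e^(−kτ), so C_peak/C_trough = e^(kτ).
τ_max = ln(C_peak/C_trough) / k = ln(42.9/12.7) / 0.3066 = 1.217 / 0.3066 = 3.969 h

3.97 h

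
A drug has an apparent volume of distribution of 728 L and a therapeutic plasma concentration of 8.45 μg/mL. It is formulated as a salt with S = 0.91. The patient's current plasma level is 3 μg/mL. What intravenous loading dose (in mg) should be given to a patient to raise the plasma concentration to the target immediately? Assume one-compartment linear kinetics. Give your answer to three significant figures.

Concentration deficit ΔC = 8.45 − 3 = 5.450 mg/L
LD = Vd × ΔC / S = 728.0 × 5.450 / 0.91 = 4360 mg

4360 mg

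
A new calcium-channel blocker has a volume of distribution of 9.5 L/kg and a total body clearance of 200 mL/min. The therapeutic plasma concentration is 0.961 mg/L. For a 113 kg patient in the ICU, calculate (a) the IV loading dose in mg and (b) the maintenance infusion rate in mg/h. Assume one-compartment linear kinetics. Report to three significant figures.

(a) 1030 mg; (b) 11.5 mg/h

Vd = 9.5 L/kg × 113 kg = 1074 L
Loading dose = Vd × C = 1074 × 0.961 = 1032 mg
Convert clearance: 200 mL/min × 60 min/h ÷ 1000 mL/L = 12.00 L/h
Infusion rate = 12.00 L/h × 0.961 mg/L = 11.53 mg/h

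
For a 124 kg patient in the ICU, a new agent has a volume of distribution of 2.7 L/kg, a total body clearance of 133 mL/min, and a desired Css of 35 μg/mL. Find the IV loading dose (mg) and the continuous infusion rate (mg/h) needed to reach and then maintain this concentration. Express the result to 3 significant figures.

(a) 11700 mg; (b) 279 mg/h

Vd(total) = 124 kg × 2.7 L/kg = 334.8 L
LD = Vd · C_target = 334.8 × 35 = 11720 mg
CL = 133 mL/min × 60/1000 = 7.980 L/h
Maintenance infusion rate = CL × Css = 7.980 × 35 = 279.3 mg/h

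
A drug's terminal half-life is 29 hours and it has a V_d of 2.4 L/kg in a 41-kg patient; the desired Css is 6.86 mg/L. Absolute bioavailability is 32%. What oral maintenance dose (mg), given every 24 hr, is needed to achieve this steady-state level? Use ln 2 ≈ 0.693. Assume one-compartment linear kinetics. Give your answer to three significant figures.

Vd = 2.4 L/kg × 41 kg = 98.40 L
CL = 0.693 × Vd / t½ = 0.693 × 98.40 / 29 = 2.351 L/h
D = CL × Css × τ / F = 2.351 × 6.86 × 24 / 0.32 = 1210 mg

1210 mg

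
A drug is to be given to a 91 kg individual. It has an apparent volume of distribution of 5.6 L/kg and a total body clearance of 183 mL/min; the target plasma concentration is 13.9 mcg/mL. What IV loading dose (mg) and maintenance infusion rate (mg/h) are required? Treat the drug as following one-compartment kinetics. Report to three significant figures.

Vd = 5.6 L/kg × 91 kg = 509.6 L
Loading: fill Vd to C_target → 509.6 L × 13.9 mg/L = 7083 mg
CL = 183 mL/min × 60/1000 = 10.98 L/h
Infusion rate = 10.98 L/h × 13.9 mg/L = 152.6 mg/h

(a) 7080 mg; (b) 153 mg/h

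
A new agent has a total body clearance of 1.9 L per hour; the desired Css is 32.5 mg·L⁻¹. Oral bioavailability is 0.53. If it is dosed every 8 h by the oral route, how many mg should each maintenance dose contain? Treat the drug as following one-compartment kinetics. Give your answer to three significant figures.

932 mg

D = CL × Css × τ / F = 1.900 × 32.5 × 8 / 0.53 = 932.1 mg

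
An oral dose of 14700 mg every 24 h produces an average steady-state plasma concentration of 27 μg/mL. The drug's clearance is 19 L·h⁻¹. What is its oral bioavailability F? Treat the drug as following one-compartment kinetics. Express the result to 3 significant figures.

F·D/τ = CL·Css at steady state → F = CL·Css·τ / D.
F = 19 × 27 × 24 / 14700 = 0.838

0.838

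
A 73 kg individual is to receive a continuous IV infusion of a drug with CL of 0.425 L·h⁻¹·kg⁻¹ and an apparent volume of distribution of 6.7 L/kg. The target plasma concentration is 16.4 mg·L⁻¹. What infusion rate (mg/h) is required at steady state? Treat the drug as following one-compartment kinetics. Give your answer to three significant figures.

509 mg/h

CL = 0.425 L·h⁻¹·kg⁻¹ × 73 kg = 31.03 L/h
Rate = CL × Css = 31.03 × 16.4 = 508.9 mg/h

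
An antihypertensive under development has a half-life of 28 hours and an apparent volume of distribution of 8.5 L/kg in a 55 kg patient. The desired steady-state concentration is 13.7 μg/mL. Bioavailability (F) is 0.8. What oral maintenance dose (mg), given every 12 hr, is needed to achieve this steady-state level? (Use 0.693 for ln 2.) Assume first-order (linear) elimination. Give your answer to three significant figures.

Vd = 8.5 L/kg × 55 kg = 467.5 L
k = 0.693/28 = 0.02475 h⁻¹, so CL = k·Vd = 0.02475 × 467.5 = 11.57 L/h
D = CL × Css × τ / F = 11.57 × 13.7 × 12 / 0.8 = 2378 mg

2380 mg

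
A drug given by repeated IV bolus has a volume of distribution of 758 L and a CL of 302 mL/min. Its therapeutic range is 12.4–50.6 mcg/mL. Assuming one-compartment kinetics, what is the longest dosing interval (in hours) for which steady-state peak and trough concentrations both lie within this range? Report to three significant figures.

Convert clearance: 302 mL/min × 60 min/h ÷ 1000 mL/L = 18.12 L/h
k = CL / Vd = 18.12 / 758.0 = 0.02391 h⁻¹
Between IV bolus doses, concentration decays as C = C₀·e^(−kτ), so C_peak/C_trough = e^(kτ).
τ_max = ln(C_peak/C_trough) / k = ln(50.6/12.4) / 0.02391 = 1.406 / 0.02391 = 58.80 h

58.8 h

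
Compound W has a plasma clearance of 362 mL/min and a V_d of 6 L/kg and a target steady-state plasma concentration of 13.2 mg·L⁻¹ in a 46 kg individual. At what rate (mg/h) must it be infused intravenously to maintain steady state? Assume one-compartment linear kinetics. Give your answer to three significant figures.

287 mg/h

CL = 362 mL/min = 362 × 0.06 = 21.72 L/h
Vd does not affect the maintenance rate; only clearance governs steady-state input.
R₀ = 21.72 × 13.2 = 286.7 mg/h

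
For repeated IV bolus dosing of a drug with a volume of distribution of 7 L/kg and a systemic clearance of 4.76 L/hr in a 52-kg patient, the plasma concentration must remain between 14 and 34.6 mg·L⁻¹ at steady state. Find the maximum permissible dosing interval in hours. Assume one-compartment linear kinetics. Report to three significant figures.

Total Vd = 7 × 52 = 364.0 L
k = CL / Vd = 4.760 / 364.0 = 0.01308 h⁻¹
Between IV bolus doses, concentration decays as C = C₀·e^(−kτ), so C_peak/C_trough = e^(kτ).
τ_max = ln(C_peak/C_trough) / k = ln(34.6/14) / 0.01308 = 0.9048 / 0.01308 = 69.17 h

69.2 h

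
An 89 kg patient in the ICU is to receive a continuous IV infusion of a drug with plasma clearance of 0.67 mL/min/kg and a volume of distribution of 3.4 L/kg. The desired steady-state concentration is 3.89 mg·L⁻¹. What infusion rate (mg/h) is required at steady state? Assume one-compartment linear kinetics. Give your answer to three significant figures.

CL = 0.67 mL/min/kg × 89 kg = 59.63 mL/min = 59.63 × 60/1000 = 3.578 L/h
Maintenance depends on clearance, not Vd — rate in must match rate out.
Infusion rate = CL · Css = 3.578 L/h × 3.89 mg/L = 13.92 mg/h

13.9 mg/h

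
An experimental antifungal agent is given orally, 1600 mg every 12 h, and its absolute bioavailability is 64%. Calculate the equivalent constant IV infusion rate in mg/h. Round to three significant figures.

85.3 mg/h

Equivalent systemic input: infusion rate = F·D/τ.
Rate = 0.64 × 1600 / 12 = 85.33 mg/h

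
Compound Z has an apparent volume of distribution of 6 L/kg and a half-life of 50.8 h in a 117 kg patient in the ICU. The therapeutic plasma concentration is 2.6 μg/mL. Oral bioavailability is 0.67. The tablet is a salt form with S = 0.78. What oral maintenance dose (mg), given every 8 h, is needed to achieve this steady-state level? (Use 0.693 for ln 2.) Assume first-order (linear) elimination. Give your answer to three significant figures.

381 mg

Vd = 6 L/kg × 117 kg = 702.0 L
k = 0.693/50.8 = 0.01364 h⁻¹, so CL = k·Vd = 0.01364 × 702.0 = 9.575 L/h
D = CL × Css × τ / F / S = 9.575 × 2.6 × 8 / 0.67 / 0.78 = 381.1 mg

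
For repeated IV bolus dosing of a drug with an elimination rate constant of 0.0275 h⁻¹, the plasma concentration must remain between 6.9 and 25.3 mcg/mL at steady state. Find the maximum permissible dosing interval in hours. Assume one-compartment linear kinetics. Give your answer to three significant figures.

Between IV bolus doses, concentration decays as C = C₀·e^(−kτ), so C_peak/C_trough = e^(kτ).
τ_max = ln(C_peak/C_trough) / k = ln(25.3/6.9) / 0.02750 = 1.299 / 0.02750 = 47.24 h

47.2 h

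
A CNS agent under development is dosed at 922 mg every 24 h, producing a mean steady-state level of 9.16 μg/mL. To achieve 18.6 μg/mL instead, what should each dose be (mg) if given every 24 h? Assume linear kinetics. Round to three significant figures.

1870 mg

For first-order elimination, Css ∝ F·D/(CL·τ); F and CL are unchanged, so Css ∝ D/τ.
D₂ = D₁ × (Css,target / Css,current) = 922 × 18.6/9.16 = 1872 mg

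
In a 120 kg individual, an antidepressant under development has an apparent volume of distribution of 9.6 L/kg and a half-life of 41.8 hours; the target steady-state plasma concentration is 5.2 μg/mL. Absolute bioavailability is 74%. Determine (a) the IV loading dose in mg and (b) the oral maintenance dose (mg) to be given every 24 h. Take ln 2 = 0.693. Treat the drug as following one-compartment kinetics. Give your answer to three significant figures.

Vd(total) = 120 kg × 9.6 L/kg = 1152 L
LD = Vd × C = 1152 × 5.2 = 5990 mg
CL = 0.693 × Vd / t½ = 0.693 × 1152 / 41.8 = 19.10 L/h
D = CL × Css × τ / F = 19.10 × 5.2 × 24 / 0.74 = 3221 mg

(a) 5990 mg; (b) 3220 mg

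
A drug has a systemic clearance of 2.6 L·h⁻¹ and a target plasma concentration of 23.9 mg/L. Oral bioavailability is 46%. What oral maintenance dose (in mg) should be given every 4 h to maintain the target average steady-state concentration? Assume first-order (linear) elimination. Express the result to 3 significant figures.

D = CL × Css × τ / F = 2.600 × 23.9 × 4 / 0.46 = 540.3 mg

540 mg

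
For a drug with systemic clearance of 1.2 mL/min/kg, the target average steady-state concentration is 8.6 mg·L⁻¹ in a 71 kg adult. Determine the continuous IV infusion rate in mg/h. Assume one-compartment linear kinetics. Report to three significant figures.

CL = 1.2 mL/min/kg × 71 kg = 85.20 mL/min = 85.20 × 60/1000 = 5.112 L/h
Rate = CL × Css = 5.112 × 8.6 = 43.96 mg/h

44.0 mg/h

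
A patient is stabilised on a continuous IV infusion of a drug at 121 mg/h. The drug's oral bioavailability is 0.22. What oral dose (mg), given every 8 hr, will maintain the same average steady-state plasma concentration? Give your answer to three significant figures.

To maintain the same Css, the systemic dosing rate must be unchanged: F·D/τ = infusion rate.
D = rate × τ / F = 121 × 8 / 0.22 = 4400 mg

4400 mg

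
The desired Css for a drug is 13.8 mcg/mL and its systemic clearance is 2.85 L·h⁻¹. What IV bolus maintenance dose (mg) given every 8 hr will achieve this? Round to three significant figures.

D = CL × Css × τ = 2.850 × 13.8 × 8 = 314.6 mg

315 mg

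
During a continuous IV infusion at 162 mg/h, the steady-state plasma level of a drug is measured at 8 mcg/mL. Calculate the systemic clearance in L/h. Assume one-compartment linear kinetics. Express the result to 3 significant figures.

At steady state, infusion rate = CL × Css, so CL = rate / Css.
CL = 162 / 8 = 20.25 L/h

20.3 L/h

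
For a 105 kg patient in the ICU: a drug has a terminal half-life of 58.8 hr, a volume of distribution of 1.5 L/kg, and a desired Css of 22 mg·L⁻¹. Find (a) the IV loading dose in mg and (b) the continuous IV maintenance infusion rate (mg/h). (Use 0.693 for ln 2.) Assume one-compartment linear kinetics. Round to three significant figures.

Vd = 1.5 L/kg × 105 kg = 157.5 L
LD = Vd × C = 157.5 × 22 = 3465 mg
CL = 0.693 × Vd / t½ = 0.693 × 157.5 / 58.8 = 1.856 L/h
Infusion rate = CL × Css = 1.856 × 22 = 40.83 mg/h

(a) 3470 mg; (b) 40.8 mg/h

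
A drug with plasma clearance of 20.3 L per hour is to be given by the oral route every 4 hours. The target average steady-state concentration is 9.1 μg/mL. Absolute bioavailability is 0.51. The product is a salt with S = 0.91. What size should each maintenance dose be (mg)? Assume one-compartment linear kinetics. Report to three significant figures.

1590 mg

D = CL × Css × τ / F / S = 20.30 × 9.1 × 4 / 0.51 / 0.91 = 1592 mg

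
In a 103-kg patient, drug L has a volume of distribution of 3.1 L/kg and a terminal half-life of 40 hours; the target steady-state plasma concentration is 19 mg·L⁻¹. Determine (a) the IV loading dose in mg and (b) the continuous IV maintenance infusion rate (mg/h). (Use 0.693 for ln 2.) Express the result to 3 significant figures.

Vd = 3.1 L/kg × 103 kg = 319.3 L
LD = Vd × C = 319.3 × 19 = 6067 mg
CL = 0.693 × Vd / t½ = 0.693 × 319.3 / 40 = 5.532 L/h
Infusion rate = CL × Css = 5.532 × 19 = 105.1 mg/h

(a) 6070 mg; (b) 105 mg/h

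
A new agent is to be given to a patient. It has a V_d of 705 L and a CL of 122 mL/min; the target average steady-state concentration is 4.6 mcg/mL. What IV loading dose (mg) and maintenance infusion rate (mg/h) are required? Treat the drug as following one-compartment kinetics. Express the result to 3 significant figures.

LD = Vd · C_target = 705.0 × 4.6 = 3243 mg
CL = 122 mL/min × 60/1000 = 7.320 L/h
Maintenance infusion rate = CL × Css = 7.320 × 4.6 = 33.67 mg/h

(a) 3240 mg; (b) 33.7 mg/h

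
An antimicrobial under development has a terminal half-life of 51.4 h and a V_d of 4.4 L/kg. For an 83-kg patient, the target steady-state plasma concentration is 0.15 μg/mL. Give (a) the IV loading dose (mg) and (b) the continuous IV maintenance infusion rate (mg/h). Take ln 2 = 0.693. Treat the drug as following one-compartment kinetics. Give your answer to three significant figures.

Vd = 4.4 L/kg × 83 kg = 365.2 L
LD = Vd × C = 365.2 × 0.15 = 54.78 mg
CL = 0.693 × Vd / t½ = 0.693 × 365.2 / 51.4 = 4.924 L/h
Infusion rate = CL × Css = 4.924 × 0.15 = 0.7386 mg/h

(a) 54.8 mg; (b) 0.739 mg/h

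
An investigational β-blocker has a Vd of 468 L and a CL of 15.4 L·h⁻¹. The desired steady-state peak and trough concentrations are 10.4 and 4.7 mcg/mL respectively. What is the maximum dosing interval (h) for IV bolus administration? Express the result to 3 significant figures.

24.1 h

k = CL / Vd = 15.40 / 468.0 = 0.03291 h⁻¹
Between IV bolus doses, concentration decays as C = C₀·e^(−kτ), so C_peak/C_trough = e^(kτ).
τ_max = ln(C_peak/C_trough) / k = ln(10.4/4.7) / 0.03291 = 0.7942 / 0.03291 = 24.13 h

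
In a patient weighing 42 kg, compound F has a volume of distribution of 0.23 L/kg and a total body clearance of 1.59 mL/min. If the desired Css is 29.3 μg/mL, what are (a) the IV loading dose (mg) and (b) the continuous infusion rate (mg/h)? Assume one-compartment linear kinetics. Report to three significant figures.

Vd = 0.23 L/kg × 42 kg = 9.660 L
Loading dose = Vd × C = 9.660 × 29.3 = 283.0 mg
Convert clearance: 1.59 mL/min × 60 min/h ÷ 1000 mL/L = 0.09540 L/h
Maintenance infusion rate = CL × Css = 0.09540 × 29.3 = 2.795 mg/h

(a) 283 mg; (b) 2.80 mg/h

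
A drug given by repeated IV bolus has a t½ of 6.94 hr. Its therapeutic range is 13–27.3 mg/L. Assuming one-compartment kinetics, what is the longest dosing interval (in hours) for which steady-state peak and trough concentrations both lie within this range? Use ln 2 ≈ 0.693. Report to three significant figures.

k = 0.693 / t½ = 0.693 / 6.94 = 0.09986 h⁻¹
Between IV bolus doses, concentration decays as C = C₀·e^(−kτ), so C_peak/C_trough = e^(kτ).
τ_max = ln(C_peak/C_trough) / k = ln(27.3/13) / 0.09986 = 0.7419 / 0.09986 = 7.429 h

7.43 h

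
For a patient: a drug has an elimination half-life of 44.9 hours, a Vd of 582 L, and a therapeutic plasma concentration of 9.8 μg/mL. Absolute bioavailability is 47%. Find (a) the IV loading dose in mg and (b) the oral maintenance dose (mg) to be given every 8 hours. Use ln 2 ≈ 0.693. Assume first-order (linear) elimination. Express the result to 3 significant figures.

(a) 5700 mg; (b) 1500 mg

LD = Vd × C = 582.0 × 9.8 = 5704 mg
CL = 0.693 × Vd / t½ = 0.693 × 582.0 / 44.9 = 8.983 L/h
D = CL × Css × τ / F = 8.983 × 9.8 × 8 / 0.47 = 1498 mg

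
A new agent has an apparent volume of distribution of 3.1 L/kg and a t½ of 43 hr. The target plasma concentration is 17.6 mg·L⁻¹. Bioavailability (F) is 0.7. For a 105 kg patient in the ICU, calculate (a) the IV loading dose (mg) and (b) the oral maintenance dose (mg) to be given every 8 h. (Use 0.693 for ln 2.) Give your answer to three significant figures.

(a) 5730 mg; (b) 1060 mg

Total Vd = 3.1 × 105 = 325.5 L
LD = Vd × C = 325.5 × 17.6 = 5729 mg
CL = 0.693 × Vd / t½ = 0.693 × 325.5 / 43 = 5.246 L/h
D = CL × Css × τ / F = 5.246 × 17.6 × 8 / 0.7 = 1055 mg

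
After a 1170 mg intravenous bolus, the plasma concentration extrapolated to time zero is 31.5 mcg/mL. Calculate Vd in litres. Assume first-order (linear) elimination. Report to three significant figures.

37.1 L

Immediately after an IV bolus, C₀ = Dose / Vd, so Vd = Dose / C₀.
Vd = 1170 / 31.5 = 37.14 L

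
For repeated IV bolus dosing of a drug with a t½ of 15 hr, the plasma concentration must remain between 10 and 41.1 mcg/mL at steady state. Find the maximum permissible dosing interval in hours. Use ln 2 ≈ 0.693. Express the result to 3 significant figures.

k = 0.693 / t½ = 0.693 / 15 = 0.04620 h⁻¹
Between IV bolus doses, concentration decays as C = C₀·e^(−kτ), so C_peak/C_trough = e^(kτ).
τ_max = ln(C_peak/C_trough) / k = ln(41.1/10) / 0.04620 = 1.413 / 0.04620 = 30.58 h

30.6 h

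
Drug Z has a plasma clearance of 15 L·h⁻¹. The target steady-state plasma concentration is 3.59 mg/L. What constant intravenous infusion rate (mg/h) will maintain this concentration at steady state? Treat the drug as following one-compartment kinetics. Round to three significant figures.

53.9 mg/h

At steady state, infusion rate equals elimination rate: rate in = CL × Css.
Rate = CL × Css = 15.00 × 3.59 = 53.85 mg/h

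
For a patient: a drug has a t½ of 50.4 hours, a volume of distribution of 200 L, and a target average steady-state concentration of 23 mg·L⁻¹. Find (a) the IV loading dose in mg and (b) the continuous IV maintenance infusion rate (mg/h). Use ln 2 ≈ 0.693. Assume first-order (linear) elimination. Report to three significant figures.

(a) 4600 mg; (b) 63.3 mg/h

LD = Vd × C = 200.0 × 23 = 4600 mg
CL = 0.693 × Vd / t½ = 0.693 × 200.0 / 50.4 = 2.750 L/h
Infusion rate = CL × Css = 2.750 × 23 = 63.25 mg/h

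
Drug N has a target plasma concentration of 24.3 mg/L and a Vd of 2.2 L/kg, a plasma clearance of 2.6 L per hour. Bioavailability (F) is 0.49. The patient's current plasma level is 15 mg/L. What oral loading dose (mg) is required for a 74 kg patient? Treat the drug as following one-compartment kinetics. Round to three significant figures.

Vd(total) = 74 kg × 2.2 L/kg = 162.8 L
LD is governed by Vd — clearance does not enter the loading-dose calculation.
Concentration deficit ΔC = 24.3 − 15 = 9.300 mg/L
LD = Vd × ΔC / F = 162.8 × 9.300 / 0.49 = 3090 mg

3090 mg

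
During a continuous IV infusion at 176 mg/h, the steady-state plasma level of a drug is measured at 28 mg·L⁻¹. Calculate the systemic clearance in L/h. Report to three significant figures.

6.29 L/h

At steady state, infusion rate = CL × Css, so CL = rate / Css.
CL = 176 / 28 = 6.286 L/h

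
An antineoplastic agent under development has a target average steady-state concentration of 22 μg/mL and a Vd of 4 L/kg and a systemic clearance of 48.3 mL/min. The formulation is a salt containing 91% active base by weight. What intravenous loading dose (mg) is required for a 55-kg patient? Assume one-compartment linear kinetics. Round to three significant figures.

5320 mg

Total Vd = 4 × 55 = 220.0 L
LD = Vd × C / S = 220.0 × 22.00 / 0.91 = 5319 mg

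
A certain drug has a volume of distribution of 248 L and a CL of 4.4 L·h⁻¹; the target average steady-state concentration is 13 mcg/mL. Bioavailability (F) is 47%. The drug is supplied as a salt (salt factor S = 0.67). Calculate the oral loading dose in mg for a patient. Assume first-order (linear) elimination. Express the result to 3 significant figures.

10200 mg

LD = Vd × C / F / S = 248.0 × 13.00 / 0.47 / 0.67 = 10240 mg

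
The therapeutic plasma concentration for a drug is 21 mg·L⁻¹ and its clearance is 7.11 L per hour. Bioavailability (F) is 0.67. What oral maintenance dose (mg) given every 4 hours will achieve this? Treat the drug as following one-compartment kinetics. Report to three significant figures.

891 mg

D = CL × Css × τ / F = 7.110 × 21 × 4 / 0.67 = 891.4 mg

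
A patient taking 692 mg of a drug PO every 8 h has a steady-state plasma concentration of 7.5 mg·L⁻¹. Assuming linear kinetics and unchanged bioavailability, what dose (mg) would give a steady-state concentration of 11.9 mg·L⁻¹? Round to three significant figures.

For first-order elimination, Css ∝ F·D/(CL·τ); F and CL are unchanged, so Css ∝ D/τ.
D₂ = D₁ × (Css,target / Css,current) = 692 × 11.9/7.5 = 1098 mg

1100 mg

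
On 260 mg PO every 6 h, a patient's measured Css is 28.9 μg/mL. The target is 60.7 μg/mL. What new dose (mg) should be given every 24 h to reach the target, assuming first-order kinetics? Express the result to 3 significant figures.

2180 mg

For first-order elimination, Css ∝ F·D/(CL·τ); F and CL are unchanged, so Css ∝ D/τ.
D₂ = D₁ × (Css,target / Css,current) × (τ₂/τ₁) = 260 × (60.7/28.9) × (24/6) = 2184 mg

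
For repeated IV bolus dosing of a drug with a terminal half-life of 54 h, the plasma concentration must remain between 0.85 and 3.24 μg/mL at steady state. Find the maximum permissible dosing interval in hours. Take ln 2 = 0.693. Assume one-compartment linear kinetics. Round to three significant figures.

k = 0.693 / t½ = 0.693 / 54 = 0.01283 h⁻¹
Between IV bolus doses, concentration decays as C = C₀·e^(−kτ), so C_peak/C_trough = e^(kτ).
τ_max = ln(C_peak/C_trough) / k = ln(3.24/0.85) / 0.01283 = 1.338 / 0.01283 = 104.3 h

104 h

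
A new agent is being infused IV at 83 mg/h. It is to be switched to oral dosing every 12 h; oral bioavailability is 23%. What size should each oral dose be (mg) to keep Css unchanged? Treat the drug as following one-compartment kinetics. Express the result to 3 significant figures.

To maintain the same Css, the systemic dosing rate must be unchanged: F·D/τ = infusion rate.
D = rate × τ / F = 83 × 12 / 0.23 = 4330 mg

4330 mg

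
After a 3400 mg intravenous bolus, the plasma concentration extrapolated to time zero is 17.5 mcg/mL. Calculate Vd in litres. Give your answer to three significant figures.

Immediately after an IV bolus, C₀ = Dose / Vd, so Vd = Dose / C₀.
Vd = 3400 / 17.5 = 194.3 L

194 L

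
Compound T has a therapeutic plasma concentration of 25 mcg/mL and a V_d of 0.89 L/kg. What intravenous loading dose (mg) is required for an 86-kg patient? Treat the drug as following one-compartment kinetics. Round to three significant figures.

Vd = 0.89 L/kg × 86 kg = 76.54 L
The loading dose fills Vd to the target concentration.
LD = Vd × C = 76.54 × 25.00 = 1914 mg

1910 mg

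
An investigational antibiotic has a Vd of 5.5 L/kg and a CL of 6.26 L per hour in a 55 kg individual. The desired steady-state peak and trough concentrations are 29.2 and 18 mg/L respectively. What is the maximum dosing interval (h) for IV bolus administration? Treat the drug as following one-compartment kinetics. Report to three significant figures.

23.4 h

Total Vd = 5.5 × 55 = 302.5 L
k = CL / Vd = 6.260 / 302.5 = 0.02069 h⁻¹
Between IV bolus doses, concentration decays as C = C₀·e^(−kτ), so C_peak/C_trough = e^(kτ).
τ_max = ln(C_peak/C_trough) / k = ln(29.2/18) / 0.02069 = 0.4838 / 0.02069 = 23.38 h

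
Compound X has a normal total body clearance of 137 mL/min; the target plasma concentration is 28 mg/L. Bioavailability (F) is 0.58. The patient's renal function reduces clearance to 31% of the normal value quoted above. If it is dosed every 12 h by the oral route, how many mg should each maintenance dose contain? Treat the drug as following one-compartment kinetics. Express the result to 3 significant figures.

CL = 137 mL/min = 137 × 0.06 = 8.220 L/h
Patient clearance = 0.31 × 8.220 = 2.548 L/h
At steady state, dose per interval replaces the amount cleared in that interval: F·D/τ = CL·Css.
D = CL × Css × τ / F = 2.548 × 28 × 12 / 0.58 = 1476 mg

1480 mg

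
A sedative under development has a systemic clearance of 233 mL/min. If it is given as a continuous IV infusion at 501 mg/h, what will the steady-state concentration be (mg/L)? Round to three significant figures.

Convert clearance: 233 mL/min × 60 min/h ÷ 1000 mL/L = 13.98 L/h
Css = rate / CL = 501 / 13.98 = 35.84 mg/L

35.8 mg/L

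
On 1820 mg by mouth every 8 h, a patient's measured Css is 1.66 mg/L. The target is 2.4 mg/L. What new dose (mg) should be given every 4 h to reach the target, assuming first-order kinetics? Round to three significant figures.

With linear kinetics, Css is proportional to dose rate (D/τ) at fixed clearance.
D₂ = D₁ × (Css,target / Css,current) × (τ₂/τ₁) = 1820 × (2.4/1.66) × (4/8) = 1316 mg

1320 mg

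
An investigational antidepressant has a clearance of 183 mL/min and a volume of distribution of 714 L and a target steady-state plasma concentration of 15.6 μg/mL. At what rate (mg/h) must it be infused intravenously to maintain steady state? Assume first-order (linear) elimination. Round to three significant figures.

171 mg/h

Convert clearance: 183 mL/min × 60 min/h ÷ 1000 mL/L = 10.98 L/h
R₀ = 10.98 × 15.6 = 171.3 mg/h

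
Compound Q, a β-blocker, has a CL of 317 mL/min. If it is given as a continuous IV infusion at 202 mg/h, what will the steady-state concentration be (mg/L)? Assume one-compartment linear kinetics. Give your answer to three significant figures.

CL = 317 mL/min × 60/1000 = 19.02 L/h
Css = rate / CL = 202 / 19.02 = 10.62 mg/L

10.6 mg/L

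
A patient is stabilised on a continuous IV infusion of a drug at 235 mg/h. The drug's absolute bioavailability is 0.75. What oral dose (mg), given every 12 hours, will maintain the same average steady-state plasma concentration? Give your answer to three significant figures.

To maintain the same Css, the systemic dosing rate must be unchanged: F·D/τ = infusion rate.
D = rate × τ / F = 235 × 12 / 0.75 = 3760 mg

3760 mg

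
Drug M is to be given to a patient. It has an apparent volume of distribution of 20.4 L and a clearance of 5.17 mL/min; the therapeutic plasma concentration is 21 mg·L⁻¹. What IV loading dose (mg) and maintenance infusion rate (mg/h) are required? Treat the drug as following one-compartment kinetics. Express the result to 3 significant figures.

(a) 428 mg; (b) 6.51 mg/h

LD = Vd · C_target = 20.40 × 21 = 428.4 mg
CL = 5.17 mL/min × 60/1000 = 0.3102 L/h
Maintenance: replace elimination → rate = CL × Css = 0.3102 × 21 = 6.514 mg/h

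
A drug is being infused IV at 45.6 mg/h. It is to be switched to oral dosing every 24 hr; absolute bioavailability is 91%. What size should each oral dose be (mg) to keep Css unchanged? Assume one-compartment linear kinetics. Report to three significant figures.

To maintain the same Css, the systemic dosing rate must be unchanged: F·D/τ = infusion rate.
D = rate × τ / F = 45.6 × 24 / 0.91 = 1203 mg

1200 mg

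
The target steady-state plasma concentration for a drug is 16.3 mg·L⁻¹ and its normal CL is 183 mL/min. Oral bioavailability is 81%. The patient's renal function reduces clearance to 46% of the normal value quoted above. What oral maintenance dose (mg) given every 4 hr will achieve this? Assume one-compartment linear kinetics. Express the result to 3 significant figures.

CL = 183 mL/min = 183 × 0.06 = 10.98 L/h
Patient clearance = 0.46 × 10.98 = 5.051 L/h
D = CL × Css × τ / F = 5.051 × 16.3 × 4 / 0.81 = 406.6 mg

407 mg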